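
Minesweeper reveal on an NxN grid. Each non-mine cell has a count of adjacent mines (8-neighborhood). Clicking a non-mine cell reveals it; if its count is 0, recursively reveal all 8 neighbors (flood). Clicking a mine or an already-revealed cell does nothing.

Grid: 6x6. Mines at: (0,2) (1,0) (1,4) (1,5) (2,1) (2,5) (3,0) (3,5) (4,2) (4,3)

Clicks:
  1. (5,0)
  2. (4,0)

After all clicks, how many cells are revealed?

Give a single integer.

Answer: 4

Derivation:
Click 1 (5,0) count=0: revealed 4 new [(4,0) (4,1) (5,0) (5,1)] -> total=4
Click 2 (4,0) count=1: revealed 0 new [(none)] -> total=4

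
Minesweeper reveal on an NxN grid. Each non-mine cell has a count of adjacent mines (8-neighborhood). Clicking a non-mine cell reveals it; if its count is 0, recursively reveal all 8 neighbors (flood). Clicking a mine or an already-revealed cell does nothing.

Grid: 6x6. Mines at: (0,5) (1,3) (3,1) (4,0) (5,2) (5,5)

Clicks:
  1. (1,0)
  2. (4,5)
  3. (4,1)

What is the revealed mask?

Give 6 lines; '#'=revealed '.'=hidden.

Click 1 (1,0) count=0: revealed 9 new [(0,0) (0,1) (0,2) (1,0) (1,1) (1,2) (2,0) (2,1) (2,2)] -> total=9
Click 2 (4,5) count=1: revealed 1 new [(4,5)] -> total=10
Click 3 (4,1) count=3: revealed 1 new [(4,1)] -> total=11

Answer: ###...
###...
###...
......
.#...#
......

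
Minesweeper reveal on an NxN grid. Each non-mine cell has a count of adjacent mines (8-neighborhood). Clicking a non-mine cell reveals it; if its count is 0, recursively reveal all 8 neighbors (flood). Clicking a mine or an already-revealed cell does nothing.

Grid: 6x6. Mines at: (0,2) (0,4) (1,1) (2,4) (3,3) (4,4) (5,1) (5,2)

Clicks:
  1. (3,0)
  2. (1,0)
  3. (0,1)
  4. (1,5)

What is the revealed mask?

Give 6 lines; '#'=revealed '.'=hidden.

Click 1 (3,0) count=0: revealed 9 new [(2,0) (2,1) (2,2) (3,0) (3,1) (3,2) (4,0) (4,1) (4,2)] -> total=9
Click 2 (1,0) count=1: revealed 1 new [(1,0)] -> total=10
Click 3 (0,1) count=2: revealed 1 new [(0,1)] -> total=11
Click 4 (1,5) count=2: revealed 1 new [(1,5)] -> total=12

Answer: .#....
#....#
###...
###...
###...
......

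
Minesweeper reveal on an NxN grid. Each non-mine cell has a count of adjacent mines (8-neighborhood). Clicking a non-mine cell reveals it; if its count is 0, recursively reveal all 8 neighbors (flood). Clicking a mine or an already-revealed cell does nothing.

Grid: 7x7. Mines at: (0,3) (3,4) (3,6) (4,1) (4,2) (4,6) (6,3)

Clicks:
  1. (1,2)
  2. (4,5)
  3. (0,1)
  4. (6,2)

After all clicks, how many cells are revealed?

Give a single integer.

Click 1 (1,2) count=1: revealed 1 new [(1,2)] -> total=1
Click 2 (4,5) count=3: revealed 1 new [(4,5)] -> total=2
Click 3 (0,1) count=0: revealed 14 new [(0,0) (0,1) (0,2) (1,0) (1,1) (1,3) (2,0) (2,1) (2,2) (2,3) (3,0) (3,1) (3,2) (3,3)] -> total=16
Click 4 (6,2) count=1: revealed 1 new [(6,2)] -> total=17

Answer: 17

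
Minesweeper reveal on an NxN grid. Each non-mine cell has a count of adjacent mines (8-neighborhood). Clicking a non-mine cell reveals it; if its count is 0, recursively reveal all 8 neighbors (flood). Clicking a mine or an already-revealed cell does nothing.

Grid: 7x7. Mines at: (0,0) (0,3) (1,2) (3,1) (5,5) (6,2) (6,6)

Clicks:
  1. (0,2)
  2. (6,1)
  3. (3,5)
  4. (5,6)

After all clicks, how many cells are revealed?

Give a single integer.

Answer: 28

Derivation:
Click 1 (0,2) count=2: revealed 1 new [(0,2)] -> total=1
Click 2 (6,1) count=1: revealed 1 new [(6,1)] -> total=2
Click 3 (3,5) count=0: revealed 25 new [(0,4) (0,5) (0,6) (1,3) (1,4) (1,5) (1,6) (2,2) (2,3) (2,4) (2,5) (2,6) (3,2) (3,3) (3,4) (3,5) (3,6) (4,2) (4,3) (4,4) (4,5) (4,6) (5,2) (5,3) (5,4)] -> total=27
Click 4 (5,6) count=2: revealed 1 new [(5,6)] -> total=28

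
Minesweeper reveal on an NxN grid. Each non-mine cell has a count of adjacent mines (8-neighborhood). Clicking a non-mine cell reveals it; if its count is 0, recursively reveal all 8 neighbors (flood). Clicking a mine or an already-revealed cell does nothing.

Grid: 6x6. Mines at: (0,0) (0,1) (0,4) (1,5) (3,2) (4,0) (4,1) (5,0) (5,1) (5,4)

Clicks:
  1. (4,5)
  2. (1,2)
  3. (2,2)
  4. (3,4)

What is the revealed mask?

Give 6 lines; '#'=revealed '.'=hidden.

Click 1 (4,5) count=1: revealed 1 new [(4,5)] -> total=1
Click 2 (1,2) count=1: revealed 1 new [(1,2)] -> total=2
Click 3 (2,2) count=1: revealed 1 new [(2,2)] -> total=3
Click 4 (3,4) count=0: revealed 8 new [(2,3) (2,4) (2,5) (3,3) (3,4) (3,5) (4,3) (4,4)] -> total=11

Answer: ......
..#...
..####
...###
...###
......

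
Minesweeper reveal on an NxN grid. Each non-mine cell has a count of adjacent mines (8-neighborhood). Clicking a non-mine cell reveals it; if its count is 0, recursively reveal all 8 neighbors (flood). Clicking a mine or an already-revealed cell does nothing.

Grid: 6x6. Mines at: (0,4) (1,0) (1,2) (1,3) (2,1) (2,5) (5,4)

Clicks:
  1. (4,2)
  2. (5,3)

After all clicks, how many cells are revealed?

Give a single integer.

Click 1 (4,2) count=0: revealed 17 new [(2,2) (2,3) (2,4) (3,0) (3,1) (3,2) (3,3) (3,4) (4,0) (4,1) (4,2) (4,3) (4,4) (5,0) (5,1) (5,2) (5,3)] -> total=17
Click 2 (5,3) count=1: revealed 0 new [(none)] -> total=17

Answer: 17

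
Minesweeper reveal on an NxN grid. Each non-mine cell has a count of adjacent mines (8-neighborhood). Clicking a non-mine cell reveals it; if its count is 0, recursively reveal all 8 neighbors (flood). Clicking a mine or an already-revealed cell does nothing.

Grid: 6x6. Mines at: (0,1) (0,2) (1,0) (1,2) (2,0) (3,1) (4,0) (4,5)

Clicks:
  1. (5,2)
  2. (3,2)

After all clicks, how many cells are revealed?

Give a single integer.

Click 1 (5,2) count=0: revealed 22 new [(0,3) (0,4) (0,5) (1,3) (1,4) (1,5) (2,2) (2,3) (2,4) (2,5) (3,2) (3,3) (3,4) (3,5) (4,1) (4,2) (4,3) (4,4) (5,1) (5,2) (5,3) (5,4)] -> total=22
Click 2 (3,2) count=1: revealed 0 new [(none)] -> total=22

Answer: 22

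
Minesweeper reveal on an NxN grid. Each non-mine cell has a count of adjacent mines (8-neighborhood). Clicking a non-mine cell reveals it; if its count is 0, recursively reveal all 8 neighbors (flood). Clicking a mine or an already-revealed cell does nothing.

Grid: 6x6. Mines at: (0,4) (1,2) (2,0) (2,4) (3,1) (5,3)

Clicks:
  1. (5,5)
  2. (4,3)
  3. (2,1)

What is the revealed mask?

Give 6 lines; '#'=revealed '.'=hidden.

Click 1 (5,5) count=0: revealed 6 new [(3,4) (3,5) (4,4) (4,5) (5,4) (5,5)] -> total=6
Click 2 (4,3) count=1: revealed 1 new [(4,3)] -> total=7
Click 3 (2,1) count=3: revealed 1 new [(2,1)] -> total=8

Answer: ......
......
.#....
....##
...###
....##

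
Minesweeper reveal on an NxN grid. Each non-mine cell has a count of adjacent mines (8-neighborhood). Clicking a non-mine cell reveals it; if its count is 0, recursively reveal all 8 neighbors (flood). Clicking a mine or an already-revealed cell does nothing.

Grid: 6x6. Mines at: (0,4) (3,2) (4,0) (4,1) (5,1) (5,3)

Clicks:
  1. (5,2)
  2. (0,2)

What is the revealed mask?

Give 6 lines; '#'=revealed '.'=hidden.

Click 1 (5,2) count=3: revealed 1 new [(5,2)] -> total=1
Click 2 (0,2) count=0: revealed 14 new [(0,0) (0,1) (0,2) (0,3) (1,0) (1,1) (1,2) (1,3) (2,0) (2,1) (2,2) (2,3) (3,0) (3,1)] -> total=15

Answer: ####..
####..
####..
##....
......
..#...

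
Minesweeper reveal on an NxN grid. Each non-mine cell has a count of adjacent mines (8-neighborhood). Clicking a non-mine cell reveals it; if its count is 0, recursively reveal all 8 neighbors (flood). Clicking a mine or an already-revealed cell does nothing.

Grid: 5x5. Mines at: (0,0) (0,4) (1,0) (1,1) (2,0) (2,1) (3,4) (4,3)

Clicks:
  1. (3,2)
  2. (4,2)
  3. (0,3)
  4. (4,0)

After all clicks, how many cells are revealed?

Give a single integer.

Answer: 7

Derivation:
Click 1 (3,2) count=2: revealed 1 new [(3,2)] -> total=1
Click 2 (4,2) count=1: revealed 1 new [(4,2)] -> total=2
Click 3 (0,3) count=1: revealed 1 new [(0,3)] -> total=3
Click 4 (4,0) count=0: revealed 4 new [(3,0) (3,1) (4,0) (4,1)] -> total=7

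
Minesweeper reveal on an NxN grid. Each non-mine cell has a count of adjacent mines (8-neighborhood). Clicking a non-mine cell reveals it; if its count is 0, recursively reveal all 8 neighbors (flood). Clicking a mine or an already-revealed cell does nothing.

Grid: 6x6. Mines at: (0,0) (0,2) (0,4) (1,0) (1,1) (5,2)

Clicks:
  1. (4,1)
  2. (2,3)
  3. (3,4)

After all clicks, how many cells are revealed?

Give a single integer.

Click 1 (4,1) count=1: revealed 1 new [(4,1)] -> total=1
Click 2 (2,3) count=0: revealed 26 new [(1,2) (1,3) (1,4) (1,5) (2,0) (2,1) (2,2) (2,3) (2,4) (2,5) (3,0) (3,1) (3,2) (3,3) (3,4) (3,5) (4,0) (4,2) (4,3) (4,4) (4,5) (5,0) (5,1) (5,3) (5,4) (5,5)] -> total=27
Click 3 (3,4) count=0: revealed 0 new [(none)] -> total=27

Answer: 27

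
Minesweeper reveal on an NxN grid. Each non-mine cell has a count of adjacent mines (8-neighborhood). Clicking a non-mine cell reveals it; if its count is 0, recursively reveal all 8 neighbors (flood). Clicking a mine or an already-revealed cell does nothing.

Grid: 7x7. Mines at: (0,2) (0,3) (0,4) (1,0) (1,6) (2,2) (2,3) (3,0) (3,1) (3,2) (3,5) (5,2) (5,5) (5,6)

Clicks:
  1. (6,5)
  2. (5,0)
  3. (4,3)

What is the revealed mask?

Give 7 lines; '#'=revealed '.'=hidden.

Answer: .......
.......
.......
.......
##.#...
##.....
##...#.

Derivation:
Click 1 (6,5) count=2: revealed 1 new [(6,5)] -> total=1
Click 2 (5,0) count=0: revealed 6 new [(4,0) (4,1) (5,0) (5,1) (6,0) (6,1)] -> total=7
Click 3 (4,3) count=2: revealed 1 new [(4,3)] -> total=8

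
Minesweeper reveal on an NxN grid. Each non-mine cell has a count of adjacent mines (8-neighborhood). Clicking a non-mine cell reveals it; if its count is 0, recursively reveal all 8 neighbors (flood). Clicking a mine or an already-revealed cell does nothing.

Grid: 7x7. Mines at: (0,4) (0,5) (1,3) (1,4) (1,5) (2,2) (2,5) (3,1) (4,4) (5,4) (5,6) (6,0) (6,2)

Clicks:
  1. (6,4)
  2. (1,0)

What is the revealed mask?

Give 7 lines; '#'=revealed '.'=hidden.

Answer: ###....
###....
##.....
.......
.......
.......
....#..

Derivation:
Click 1 (6,4) count=1: revealed 1 new [(6,4)] -> total=1
Click 2 (1,0) count=0: revealed 8 new [(0,0) (0,1) (0,2) (1,0) (1,1) (1,2) (2,0) (2,1)] -> total=9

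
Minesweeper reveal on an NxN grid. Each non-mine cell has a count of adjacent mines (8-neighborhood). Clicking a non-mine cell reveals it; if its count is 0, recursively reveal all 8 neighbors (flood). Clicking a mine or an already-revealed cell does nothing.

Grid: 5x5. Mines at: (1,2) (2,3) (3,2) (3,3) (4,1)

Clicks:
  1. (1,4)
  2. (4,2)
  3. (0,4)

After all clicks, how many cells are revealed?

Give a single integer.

Answer: 5

Derivation:
Click 1 (1,4) count=1: revealed 1 new [(1,4)] -> total=1
Click 2 (4,2) count=3: revealed 1 new [(4,2)] -> total=2
Click 3 (0,4) count=0: revealed 3 new [(0,3) (0,4) (1,3)] -> total=5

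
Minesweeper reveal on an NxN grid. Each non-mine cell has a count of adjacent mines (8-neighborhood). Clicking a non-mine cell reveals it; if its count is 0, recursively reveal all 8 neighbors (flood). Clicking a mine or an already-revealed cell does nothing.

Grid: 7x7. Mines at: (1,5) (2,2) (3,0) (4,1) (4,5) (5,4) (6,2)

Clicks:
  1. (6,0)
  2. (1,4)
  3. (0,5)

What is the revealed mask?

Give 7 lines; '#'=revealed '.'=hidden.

Answer: .....#.
....#..
.......
.......
.......
##.....
##.....

Derivation:
Click 1 (6,0) count=0: revealed 4 new [(5,0) (5,1) (6,0) (6,1)] -> total=4
Click 2 (1,4) count=1: revealed 1 new [(1,4)] -> total=5
Click 3 (0,5) count=1: revealed 1 new [(0,5)] -> total=6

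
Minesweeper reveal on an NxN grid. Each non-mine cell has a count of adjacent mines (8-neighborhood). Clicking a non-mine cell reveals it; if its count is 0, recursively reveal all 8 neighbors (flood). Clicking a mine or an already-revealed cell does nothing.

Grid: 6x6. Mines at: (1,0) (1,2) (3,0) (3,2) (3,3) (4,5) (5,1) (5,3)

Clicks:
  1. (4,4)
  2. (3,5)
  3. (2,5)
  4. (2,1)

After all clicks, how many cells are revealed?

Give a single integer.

Answer: 13

Derivation:
Click 1 (4,4) count=3: revealed 1 new [(4,4)] -> total=1
Click 2 (3,5) count=1: revealed 1 new [(3,5)] -> total=2
Click 3 (2,5) count=0: revealed 10 new [(0,3) (0,4) (0,5) (1,3) (1,4) (1,5) (2,3) (2,4) (2,5) (3,4)] -> total=12
Click 4 (2,1) count=4: revealed 1 new [(2,1)] -> total=13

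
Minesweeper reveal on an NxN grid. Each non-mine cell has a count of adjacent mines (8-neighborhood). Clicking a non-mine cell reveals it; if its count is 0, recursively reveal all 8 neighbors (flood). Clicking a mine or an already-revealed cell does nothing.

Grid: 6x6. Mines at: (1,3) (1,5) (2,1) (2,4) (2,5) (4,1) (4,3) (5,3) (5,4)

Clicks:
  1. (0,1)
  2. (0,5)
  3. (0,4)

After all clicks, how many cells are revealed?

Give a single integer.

Answer: 8

Derivation:
Click 1 (0,1) count=0: revealed 6 new [(0,0) (0,1) (0,2) (1,0) (1,1) (1,2)] -> total=6
Click 2 (0,5) count=1: revealed 1 new [(0,5)] -> total=7
Click 3 (0,4) count=2: revealed 1 new [(0,4)] -> total=8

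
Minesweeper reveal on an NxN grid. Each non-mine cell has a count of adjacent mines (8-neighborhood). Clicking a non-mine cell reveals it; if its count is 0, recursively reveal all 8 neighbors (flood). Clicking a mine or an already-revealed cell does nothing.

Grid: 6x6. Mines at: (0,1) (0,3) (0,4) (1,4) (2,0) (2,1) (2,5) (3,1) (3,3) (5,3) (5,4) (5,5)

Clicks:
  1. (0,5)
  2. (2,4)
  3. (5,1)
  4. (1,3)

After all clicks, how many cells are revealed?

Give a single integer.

Click 1 (0,5) count=2: revealed 1 new [(0,5)] -> total=1
Click 2 (2,4) count=3: revealed 1 new [(2,4)] -> total=2
Click 3 (5,1) count=0: revealed 6 new [(4,0) (4,1) (4,2) (5,0) (5,1) (5,2)] -> total=8
Click 4 (1,3) count=3: revealed 1 new [(1,3)] -> total=9

Answer: 9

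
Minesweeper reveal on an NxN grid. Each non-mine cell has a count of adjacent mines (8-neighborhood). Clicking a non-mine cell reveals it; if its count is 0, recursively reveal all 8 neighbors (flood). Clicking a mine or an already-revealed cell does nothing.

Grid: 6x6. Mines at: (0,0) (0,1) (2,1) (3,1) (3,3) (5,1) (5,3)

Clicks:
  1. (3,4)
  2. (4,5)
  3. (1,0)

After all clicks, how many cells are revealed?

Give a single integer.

Click 1 (3,4) count=1: revealed 1 new [(3,4)] -> total=1
Click 2 (4,5) count=0: revealed 17 new [(0,2) (0,3) (0,4) (0,5) (1,2) (1,3) (1,4) (1,5) (2,2) (2,3) (2,4) (2,5) (3,5) (4,4) (4,5) (5,4) (5,5)] -> total=18
Click 3 (1,0) count=3: revealed 1 new [(1,0)] -> total=19

Answer: 19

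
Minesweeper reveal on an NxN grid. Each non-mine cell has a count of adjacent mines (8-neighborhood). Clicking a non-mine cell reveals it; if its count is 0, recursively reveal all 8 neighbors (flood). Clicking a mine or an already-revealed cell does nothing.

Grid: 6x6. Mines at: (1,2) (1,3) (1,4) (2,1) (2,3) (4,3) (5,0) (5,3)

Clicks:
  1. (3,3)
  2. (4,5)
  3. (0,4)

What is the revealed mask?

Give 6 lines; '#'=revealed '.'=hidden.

Answer: ....#.
......
....##
...###
....##
....##

Derivation:
Click 1 (3,3) count=2: revealed 1 new [(3,3)] -> total=1
Click 2 (4,5) count=0: revealed 8 new [(2,4) (2,5) (3,4) (3,5) (4,4) (4,5) (5,4) (5,5)] -> total=9
Click 3 (0,4) count=2: revealed 1 new [(0,4)] -> total=10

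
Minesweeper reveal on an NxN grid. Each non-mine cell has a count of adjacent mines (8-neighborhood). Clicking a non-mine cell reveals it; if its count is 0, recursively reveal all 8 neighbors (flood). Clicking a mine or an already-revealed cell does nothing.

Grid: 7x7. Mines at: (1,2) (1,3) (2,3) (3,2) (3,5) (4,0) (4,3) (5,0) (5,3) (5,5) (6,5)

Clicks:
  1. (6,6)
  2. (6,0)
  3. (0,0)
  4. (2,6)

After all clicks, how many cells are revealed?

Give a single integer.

Click 1 (6,6) count=2: revealed 1 new [(6,6)] -> total=1
Click 2 (6,0) count=1: revealed 1 new [(6,0)] -> total=2
Click 3 (0,0) count=0: revealed 8 new [(0,0) (0,1) (1,0) (1,1) (2,0) (2,1) (3,0) (3,1)] -> total=10
Click 4 (2,6) count=1: revealed 1 new [(2,6)] -> total=11

Answer: 11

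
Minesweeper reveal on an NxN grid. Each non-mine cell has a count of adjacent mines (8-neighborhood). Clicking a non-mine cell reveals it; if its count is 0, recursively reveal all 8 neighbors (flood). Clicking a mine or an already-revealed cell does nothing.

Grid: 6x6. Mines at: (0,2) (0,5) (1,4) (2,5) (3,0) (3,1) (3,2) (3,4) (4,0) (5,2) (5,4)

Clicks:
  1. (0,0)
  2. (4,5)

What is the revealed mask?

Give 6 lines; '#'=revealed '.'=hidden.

Answer: ##....
##....
##....
......
.....#
......

Derivation:
Click 1 (0,0) count=0: revealed 6 new [(0,0) (0,1) (1,0) (1,1) (2,0) (2,1)] -> total=6
Click 2 (4,5) count=2: revealed 1 new [(4,5)] -> total=7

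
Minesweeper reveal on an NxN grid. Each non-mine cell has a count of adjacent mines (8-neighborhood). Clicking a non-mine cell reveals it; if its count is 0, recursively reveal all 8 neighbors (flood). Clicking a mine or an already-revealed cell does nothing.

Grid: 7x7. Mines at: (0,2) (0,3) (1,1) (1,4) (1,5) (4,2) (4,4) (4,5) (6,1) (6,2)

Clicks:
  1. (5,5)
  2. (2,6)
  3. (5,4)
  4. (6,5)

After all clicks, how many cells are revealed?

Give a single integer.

Answer: 9

Derivation:
Click 1 (5,5) count=2: revealed 1 new [(5,5)] -> total=1
Click 2 (2,6) count=1: revealed 1 new [(2,6)] -> total=2
Click 3 (5,4) count=2: revealed 1 new [(5,4)] -> total=3
Click 4 (6,5) count=0: revealed 6 new [(5,3) (5,6) (6,3) (6,4) (6,5) (6,6)] -> total=9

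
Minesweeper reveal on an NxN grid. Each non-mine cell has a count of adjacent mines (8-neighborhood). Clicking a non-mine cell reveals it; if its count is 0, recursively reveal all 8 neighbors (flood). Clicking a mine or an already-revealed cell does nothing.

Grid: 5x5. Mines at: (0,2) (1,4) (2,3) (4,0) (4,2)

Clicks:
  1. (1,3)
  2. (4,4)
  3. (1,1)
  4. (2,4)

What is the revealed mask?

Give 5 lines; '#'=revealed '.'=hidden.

Answer: .....
.#.#.
....#
...##
...##

Derivation:
Click 1 (1,3) count=3: revealed 1 new [(1,3)] -> total=1
Click 2 (4,4) count=0: revealed 4 new [(3,3) (3,4) (4,3) (4,4)] -> total=5
Click 3 (1,1) count=1: revealed 1 new [(1,1)] -> total=6
Click 4 (2,4) count=2: revealed 1 new [(2,4)] -> total=7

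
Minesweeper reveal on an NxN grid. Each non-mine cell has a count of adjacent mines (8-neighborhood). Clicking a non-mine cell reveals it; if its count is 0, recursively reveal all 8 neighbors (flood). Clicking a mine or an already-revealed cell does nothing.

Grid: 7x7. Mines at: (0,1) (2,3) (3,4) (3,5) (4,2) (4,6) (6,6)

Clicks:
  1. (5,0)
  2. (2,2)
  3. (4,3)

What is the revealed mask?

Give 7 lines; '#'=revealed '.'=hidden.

Click 1 (5,0) count=0: revealed 26 new [(1,0) (1,1) (1,2) (2,0) (2,1) (2,2) (3,0) (3,1) (3,2) (4,0) (4,1) (4,3) (4,4) (4,5) (5,0) (5,1) (5,2) (5,3) (5,4) (5,5) (6,0) (6,1) (6,2) (6,3) (6,4) (6,5)] -> total=26
Click 2 (2,2) count=1: revealed 0 new [(none)] -> total=26
Click 3 (4,3) count=2: revealed 0 new [(none)] -> total=26

Answer: .......
###....
###....
###....
##.###.
######.
######.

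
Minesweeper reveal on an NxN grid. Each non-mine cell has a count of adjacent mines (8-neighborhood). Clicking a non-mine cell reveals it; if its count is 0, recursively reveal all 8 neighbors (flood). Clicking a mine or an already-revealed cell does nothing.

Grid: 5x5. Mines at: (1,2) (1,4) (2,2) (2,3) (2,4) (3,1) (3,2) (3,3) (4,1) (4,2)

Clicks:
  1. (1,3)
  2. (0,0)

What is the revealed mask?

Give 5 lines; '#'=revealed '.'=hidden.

Click 1 (1,3) count=5: revealed 1 new [(1,3)] -> total=1
Click 2 (0,0) count=0: revealed 6 new [(0,0) (0,1) (1,0) (1,1) (2,0) (2,1)] -> total=7

Answer: ##...
##.#.
##...
.....
.....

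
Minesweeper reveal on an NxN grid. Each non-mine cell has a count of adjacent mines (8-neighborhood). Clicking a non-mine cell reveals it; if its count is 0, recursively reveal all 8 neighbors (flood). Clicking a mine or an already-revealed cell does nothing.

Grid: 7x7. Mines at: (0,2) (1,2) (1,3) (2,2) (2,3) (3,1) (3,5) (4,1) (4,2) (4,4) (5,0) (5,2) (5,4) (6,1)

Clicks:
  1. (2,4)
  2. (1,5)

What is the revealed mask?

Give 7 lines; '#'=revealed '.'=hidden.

Answer: ....###
....###
....###
.......
.......
.......
.......

Derivation:
Click 1 (2,4) count=3: revealed 1 new [(2,4)] -> total=1
Click 2 (1,5) count=0: revealed 8 new [(0,4) (0,5) (0,6) (1,4) (1,5) (1,6) (2,5) (2,6)] -> total=9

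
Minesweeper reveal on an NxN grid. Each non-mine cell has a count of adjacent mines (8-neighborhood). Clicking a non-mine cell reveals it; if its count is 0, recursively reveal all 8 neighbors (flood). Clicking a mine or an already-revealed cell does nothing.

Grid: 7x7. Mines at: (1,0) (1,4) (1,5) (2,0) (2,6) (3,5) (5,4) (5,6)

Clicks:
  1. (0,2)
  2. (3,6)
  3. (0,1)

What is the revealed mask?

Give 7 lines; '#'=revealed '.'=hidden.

Click 1 (0,2) count=0: revealed 28 new [(0,1) (0,2) (0,3) (1,1) (1,2) (1,3) (2,1) (2,2) (2,3) (2,4) (3,0) (3,1) (3,2) (3,3) (3,4) (4,0) (4,1) (4,2) (4,3) (4,4) (5,0) (5,1) (5,2) (5,3) (6,0) (6,1) (6,2) (6,3)] -> total=28
Click 2 (3,6) count=2: revealed 1 new [(3,6)] -> total=29
Click 3 (0,1) count=1: revealed 0 new [(none)] -> total=29

Answer: .###...
.###...
.####..
#####.#
#####..
####...
####...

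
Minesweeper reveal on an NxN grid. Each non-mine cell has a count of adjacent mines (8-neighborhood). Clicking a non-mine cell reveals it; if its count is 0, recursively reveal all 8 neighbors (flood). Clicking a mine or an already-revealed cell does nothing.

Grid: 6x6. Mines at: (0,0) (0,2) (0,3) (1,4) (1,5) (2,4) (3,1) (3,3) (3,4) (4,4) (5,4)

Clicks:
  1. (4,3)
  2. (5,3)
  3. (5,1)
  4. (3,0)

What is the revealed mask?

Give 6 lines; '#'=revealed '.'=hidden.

Click 1 (4,3) count=4: revealed 1 new [(4,3)] -> total=1
Click 2 (5,3) count=2: revealed 1 new [(5,3)] -> total=2
Click 3 (5,1) count=0: revealed 6 new [(4,0) (4,1) (4,2) (5,0) (5,1) (5,2)] -> total=8
Click 4 (3,0) count=1: revealed 1 new [(3,0)] -> total=9

Answer: ......
......
......
#.....
####..
####..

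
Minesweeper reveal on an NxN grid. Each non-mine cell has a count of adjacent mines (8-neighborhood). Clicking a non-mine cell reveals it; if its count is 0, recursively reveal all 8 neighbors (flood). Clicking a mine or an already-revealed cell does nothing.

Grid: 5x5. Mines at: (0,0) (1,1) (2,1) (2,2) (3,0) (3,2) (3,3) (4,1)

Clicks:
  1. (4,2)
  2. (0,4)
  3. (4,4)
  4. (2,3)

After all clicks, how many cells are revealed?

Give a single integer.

Click 1 (4,2) count=3: revealed 1 new [(4,2)] -> total=1
Click 2 (0,4) count=0: revealed 8 new [(0,2) (0,3) (0,4) (1,2) (1,3) (1,4) (2,3) (2,4)] -> total=9
Click 3 (4,4) count=1: revealed 1 new [(4,4)] -> total=10
Click 4 (2,3) count=3: revealed 0 new [(none)] -> total=10

Answer: 10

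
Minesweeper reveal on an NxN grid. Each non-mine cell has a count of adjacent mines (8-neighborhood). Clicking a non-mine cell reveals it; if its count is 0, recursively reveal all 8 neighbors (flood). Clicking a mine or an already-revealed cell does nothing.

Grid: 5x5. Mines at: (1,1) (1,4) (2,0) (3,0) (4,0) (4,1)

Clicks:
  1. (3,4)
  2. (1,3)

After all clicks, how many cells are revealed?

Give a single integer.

Click 1 (3,4) count=0: revealed 9 new [(2,2) (2,3) (2,4) (3,2) (3,3) (3,4) (4,2) (4,3) (4,4)] -> total=9
Click 2 (1,3) count=1: revealed 1 new [(1,3)] -> total=10

Answer: 10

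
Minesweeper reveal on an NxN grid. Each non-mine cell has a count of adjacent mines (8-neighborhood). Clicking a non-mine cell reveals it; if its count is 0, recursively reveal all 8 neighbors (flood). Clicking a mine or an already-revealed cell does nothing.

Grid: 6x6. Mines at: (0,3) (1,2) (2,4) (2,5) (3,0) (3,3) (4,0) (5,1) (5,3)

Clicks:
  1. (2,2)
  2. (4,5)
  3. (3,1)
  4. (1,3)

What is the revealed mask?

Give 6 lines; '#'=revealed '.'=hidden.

Click 1 (2,2) count=2: revealed 1 new [(2,2)] -> total=1
Click 2 (4,5) count=0: revealed 6 new [(3,4) (3,5) (4,4) (4,5) (5,4) (5,5)] -> total=7
Click 3 (3,1) count=2: revealed 1 new [(3,1)] -> total=8
Click 4 (1,3) count=3: revealed 1 new [(1,3)] -> total=9

Answer: ......
...#..
..#...
.#..##
....##
....##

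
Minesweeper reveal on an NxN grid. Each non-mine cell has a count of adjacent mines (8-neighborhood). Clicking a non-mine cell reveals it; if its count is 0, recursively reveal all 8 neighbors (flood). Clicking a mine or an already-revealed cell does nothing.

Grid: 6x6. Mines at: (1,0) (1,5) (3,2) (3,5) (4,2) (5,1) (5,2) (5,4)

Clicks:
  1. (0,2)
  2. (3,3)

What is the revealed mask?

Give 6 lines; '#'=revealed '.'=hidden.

Click 1 (0,2) count=0: revealed 12 new [(0,1) (0,2) (0,3) (0,4) (1,1) (1,2) (1,3) (1,4) (2,1) (2,2) (2,3) (2,4)] -> total=12
Click 2 (3,3) count=2: revealed 1 new [(3,3)] -> total=13

Answer: .####.
.####.
.####.
...#..
......
......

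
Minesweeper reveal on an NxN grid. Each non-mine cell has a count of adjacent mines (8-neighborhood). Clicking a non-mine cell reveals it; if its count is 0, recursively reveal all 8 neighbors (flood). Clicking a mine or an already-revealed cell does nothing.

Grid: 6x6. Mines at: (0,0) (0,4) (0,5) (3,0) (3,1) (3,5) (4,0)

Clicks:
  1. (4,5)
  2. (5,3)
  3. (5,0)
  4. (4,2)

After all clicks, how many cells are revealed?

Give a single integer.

Answer: 25

Derivation:
Click 1 (4,5) count=1: revealed 1 new [(4,5)] -> total=1
Click 2 (5,3) count=0: revealed 23 new [(0,1) (0,2) (0,3) (1,1) (1,2) (1,3) (1,4) (2,1) (2,2) (2,3) (2,4) (3,2) (3,3) (3,4) (4,1) (4,2) (4,3) (4,4) (5,1) (5,2) (5,3) (5,4) (5,5)] -> total=24
Click 3 (5,0) count=1: revealed 1 new [(5,0)] -> total=25
Click 4 (4,2) count=1: revealed 0 new [(none)] -> total=25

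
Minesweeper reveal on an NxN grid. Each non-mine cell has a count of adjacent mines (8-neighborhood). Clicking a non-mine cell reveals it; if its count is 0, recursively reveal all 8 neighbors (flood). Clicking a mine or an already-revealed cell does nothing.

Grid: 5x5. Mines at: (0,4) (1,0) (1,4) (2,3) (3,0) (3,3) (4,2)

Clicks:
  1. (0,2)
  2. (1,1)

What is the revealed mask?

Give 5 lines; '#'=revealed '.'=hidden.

Click 1 (0,2) count=0: revealed 6 new [(0,1) (0,2) (0,3) (1,1) (1,2) (1,3)] -> total=6
Click 2 (1,1) count=1: revealed 0 new [(none)] -> total=6

Answer: .###.
.###.
.....
.....
.....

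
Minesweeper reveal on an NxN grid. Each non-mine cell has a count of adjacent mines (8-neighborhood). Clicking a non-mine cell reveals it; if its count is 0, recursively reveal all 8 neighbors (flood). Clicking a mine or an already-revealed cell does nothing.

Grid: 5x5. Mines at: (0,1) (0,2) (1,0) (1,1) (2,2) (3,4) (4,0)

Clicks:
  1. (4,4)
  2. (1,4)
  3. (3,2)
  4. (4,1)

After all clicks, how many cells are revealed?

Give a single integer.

Answer: 9

Derivation:
Click 1 (4,4) count=1: revealed 1 new [(4,4)] -> total=1
Click 2 (1,4) count=0: revealed 6 new [(0,3) (0,4) (1,3) (1,4) (2,3) (2,4)] -> total=7
Click 3 (3,2) count=1: revealed 1 new [(3,2)] -> total=8
Click 4 (4,1) count=1: revealed 1 new [(4,1)] -> total=9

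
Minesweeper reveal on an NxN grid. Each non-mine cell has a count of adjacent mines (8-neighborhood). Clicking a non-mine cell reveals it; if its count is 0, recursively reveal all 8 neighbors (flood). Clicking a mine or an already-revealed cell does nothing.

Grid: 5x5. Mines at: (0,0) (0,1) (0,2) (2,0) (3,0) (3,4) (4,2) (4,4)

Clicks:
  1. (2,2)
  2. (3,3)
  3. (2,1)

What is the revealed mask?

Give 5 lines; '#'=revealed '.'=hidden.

Answer: .....
.###.
.###.
.###.
.....

Derivation:
Click 1 (2,2) count=0: revealed 9 new [(1,1) (1,2) (1,3) (2,1) (2,2) (2,3) (3,1) (3,2) (3,3)] -> total=9
Click 2 (3,3) count=3: revealed 0 new [(none)] -> total=9
Click 3 (2,1) count=2: revealed 0 new [(none)] -> total=9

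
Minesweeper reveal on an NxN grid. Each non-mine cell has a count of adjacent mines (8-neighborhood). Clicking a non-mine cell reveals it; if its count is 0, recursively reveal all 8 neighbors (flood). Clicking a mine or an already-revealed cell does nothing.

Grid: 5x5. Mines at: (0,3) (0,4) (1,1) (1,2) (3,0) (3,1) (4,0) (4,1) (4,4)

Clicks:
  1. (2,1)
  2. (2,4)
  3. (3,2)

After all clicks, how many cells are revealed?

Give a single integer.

Answer: 8

Derivation:
Click 1 (2,1) count=4: revealed 1 new [(2,1)] -> total=1
Click 2 (2,4) count=0: revealed 6 new [(1,3) (1,4) (2,3) (2,4) (3,3) (3,4)] -> total=7
Click 3 (3,2) count=2: revealed 1 new [(3,2)] -> total=8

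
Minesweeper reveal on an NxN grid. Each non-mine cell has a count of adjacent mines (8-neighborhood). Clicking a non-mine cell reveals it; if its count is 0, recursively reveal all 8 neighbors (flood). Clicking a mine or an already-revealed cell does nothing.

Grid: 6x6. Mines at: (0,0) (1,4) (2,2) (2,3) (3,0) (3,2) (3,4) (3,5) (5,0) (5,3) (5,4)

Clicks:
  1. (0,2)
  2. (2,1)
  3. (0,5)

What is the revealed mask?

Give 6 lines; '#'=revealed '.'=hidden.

Click 1 (0,2) count=0: revealed 6 new [(0,1) (0,2) (0,3) (1,1) (1,2) (1,3)] -> total=6
Click 2 (2,1) count=3: revealed 1 new [(2,1)] -> total=7
Click 3 (0,5) count=1: revealed 1 new [(0,5)] -> total=8

Answer: .###.#
.###..
.#....
......
......
......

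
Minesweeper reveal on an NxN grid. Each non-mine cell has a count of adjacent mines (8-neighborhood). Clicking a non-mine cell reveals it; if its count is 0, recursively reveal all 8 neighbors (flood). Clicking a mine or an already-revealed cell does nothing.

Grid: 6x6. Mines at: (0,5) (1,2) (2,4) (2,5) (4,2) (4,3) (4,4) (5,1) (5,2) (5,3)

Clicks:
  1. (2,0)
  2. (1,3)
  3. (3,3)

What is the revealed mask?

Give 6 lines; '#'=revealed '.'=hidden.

Answer: ##....
##.#..
##....
##.#..
##....
......

Derivation:
Click 1 (2,0) count=0: revealed 10 new [(0,0) (0,1) (1,0) (1,1) (2,0) (2,1) (3,0) (3,1) (4,0) (4,1)] -> total=10
Click 2 (1,3) count=2: revealed 1 new [(1,3)] -> total=11
Click 3 (3,3) count=4: revealed 1 new [(3,3)] -> total=12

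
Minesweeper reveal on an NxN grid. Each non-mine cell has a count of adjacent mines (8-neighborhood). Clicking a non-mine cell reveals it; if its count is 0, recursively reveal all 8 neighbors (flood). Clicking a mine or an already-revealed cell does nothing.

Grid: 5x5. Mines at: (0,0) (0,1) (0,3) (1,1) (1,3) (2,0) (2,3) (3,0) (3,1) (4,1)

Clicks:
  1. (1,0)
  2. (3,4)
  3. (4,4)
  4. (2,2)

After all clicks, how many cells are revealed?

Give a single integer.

Answer: 8

Derivation:
Click 1 (1,0) count=4: revealed 1 new [(1,0)] -> total=1
Click 2 (3,4) count=1: revealed 1 new [(3,4)] -> total=2
Click 3 (4,4) count=0: revealed 5 new [(3,2) (3,3) (4,2) (4,3) (4,4)] -> total=7
Click 4 (2,2) count=4: revealed 1 new [(2,2)] -> total=8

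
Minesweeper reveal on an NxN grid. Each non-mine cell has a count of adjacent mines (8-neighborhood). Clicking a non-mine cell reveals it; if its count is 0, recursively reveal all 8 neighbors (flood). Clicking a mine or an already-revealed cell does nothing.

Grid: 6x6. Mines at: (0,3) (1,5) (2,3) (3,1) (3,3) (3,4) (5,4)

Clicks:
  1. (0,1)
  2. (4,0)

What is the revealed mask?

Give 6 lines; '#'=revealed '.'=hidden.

Click 1 (0,1) count=0: revealed 9 new [(0,0) (0,1) (0,2) (1,0) (1,1) (1,2) (2,0) (2,1) (2,2)] -> total=9
Click 2 (4,0) count=1: revealed 1 new [(4,0)] -> total=10

Answer: ###...
###...
###...
......
#.....
......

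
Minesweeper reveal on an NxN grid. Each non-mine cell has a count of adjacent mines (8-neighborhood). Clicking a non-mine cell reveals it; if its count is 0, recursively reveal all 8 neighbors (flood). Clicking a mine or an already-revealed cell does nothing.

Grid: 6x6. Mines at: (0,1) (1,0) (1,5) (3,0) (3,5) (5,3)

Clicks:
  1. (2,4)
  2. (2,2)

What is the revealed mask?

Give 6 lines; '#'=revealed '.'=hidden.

Click 1 (2,4) count=2: revealed 1 new [(2,4)] -> total=1
Click 2 (2,2) count=0: revealed 18 new [(0,2) (0,3) (0,4) (1,1) (1,2) (1,3) (1,4) (2,1) (2,2) (2,3) (3,1) (3,2) (3,3) (3,4) (4,1) (4,2) (4,3) (4,4)] -> total=19

Answer: ..###.
.####.
.####.
.####.
.####.
......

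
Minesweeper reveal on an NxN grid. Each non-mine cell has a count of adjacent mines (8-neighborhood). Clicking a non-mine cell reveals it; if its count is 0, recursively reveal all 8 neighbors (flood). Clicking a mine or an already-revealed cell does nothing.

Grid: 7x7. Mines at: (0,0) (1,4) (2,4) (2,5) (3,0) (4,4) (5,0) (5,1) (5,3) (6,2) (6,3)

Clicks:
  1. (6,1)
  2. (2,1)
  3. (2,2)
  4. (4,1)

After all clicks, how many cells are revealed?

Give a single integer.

Click 1 (6,1) count=3: revealed 1 new [(6,1)] -> total=1
Click 2 (2,1) count=1: revealed 1 new [(2,1)] -> total=2
Click 3 (2,2) count=0: revealed 14 new [(0,1) (0,2) (0,3) (1,1) (1,2) (1,3) (2,2) (2,3) (3,1) (3,2) (3,3) (4,1) (4,2) (4,3)] -> total=16
Click 4 (4,1) count=3: revealed 0 new [(none)] -> total=16

Answer: 16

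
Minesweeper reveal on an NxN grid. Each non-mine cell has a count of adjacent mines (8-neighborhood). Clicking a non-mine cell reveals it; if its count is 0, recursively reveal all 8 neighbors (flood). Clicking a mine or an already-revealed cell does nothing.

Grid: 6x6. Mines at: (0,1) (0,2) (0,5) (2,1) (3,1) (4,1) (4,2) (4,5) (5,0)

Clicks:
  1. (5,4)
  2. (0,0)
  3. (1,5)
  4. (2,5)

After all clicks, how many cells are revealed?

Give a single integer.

Click 1 (5,4) count=1: revealed 1 new [(5,4)] -> total=1
Click 2 (0,0) count=1: revealed 1 new [(0,0)] -> total=2
Click 3 (1,5) count=1: revealed 1 new [(1,5)] -> total=3
Click 4 (2,5) count=0: revealed 11 new [(1,2) (1,3) (1,4) (2,2) (2,3) (2,4) (2,5) (3,2) (3,3) (3,4) (3,5)] -> total=14

Answer: 14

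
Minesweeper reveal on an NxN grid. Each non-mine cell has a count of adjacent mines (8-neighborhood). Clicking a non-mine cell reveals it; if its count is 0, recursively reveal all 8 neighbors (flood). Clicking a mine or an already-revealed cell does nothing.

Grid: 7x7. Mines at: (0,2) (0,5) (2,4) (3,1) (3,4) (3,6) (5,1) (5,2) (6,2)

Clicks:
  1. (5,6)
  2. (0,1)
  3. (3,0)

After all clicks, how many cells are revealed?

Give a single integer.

Click 1 (5,6) count=0: revealed 12 new [(4,3) (4,4) (4,5) (4,6) (5,3) (5,4) (5,5) (5,6) (6,3) (6,4) (6,5) (6,6)] -> total=12
Click 2 (0,1) count=1: revealed 1 new [(0,1)] -> total=13
Click 3 (3,0) count=1: revealed 1 new [(3,0)] -> total=14

Answer: 14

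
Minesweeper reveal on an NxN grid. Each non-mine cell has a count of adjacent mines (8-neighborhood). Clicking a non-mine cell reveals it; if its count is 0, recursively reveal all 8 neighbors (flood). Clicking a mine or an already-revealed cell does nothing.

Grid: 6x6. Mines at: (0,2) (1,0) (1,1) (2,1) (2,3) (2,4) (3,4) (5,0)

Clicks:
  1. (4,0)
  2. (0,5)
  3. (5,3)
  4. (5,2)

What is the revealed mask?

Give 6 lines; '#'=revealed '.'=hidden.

Click 1 (4,0) count=1: revealed 1 new [(4,0)] -> total=1
Click 2 (0,5) count=0: revealed 6 new [(0,3) (0,4) (0,5) (1,3) (1,4) (1,5)] -> total=7
Click 3 (5,3) count=0: revealed 13 new [(3,1) (3,2) (3,3) (4,1) (4,2) (4,3) (4,4) (4,5) (5,1) (5,2) (5,3) (5,4) (5,5)] -> total=20
Click 4 (5,2) count=0: revealed 0 new [(none)] -> total=20

Answer: ...###
...###
......
.###..
######
.#####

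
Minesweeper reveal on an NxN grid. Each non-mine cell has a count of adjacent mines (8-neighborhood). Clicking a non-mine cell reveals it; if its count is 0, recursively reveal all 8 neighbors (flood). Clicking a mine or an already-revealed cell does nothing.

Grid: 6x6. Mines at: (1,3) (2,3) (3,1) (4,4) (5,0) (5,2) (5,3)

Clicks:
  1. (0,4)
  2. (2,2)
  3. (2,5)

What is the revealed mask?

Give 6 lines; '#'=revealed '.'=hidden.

Answer: ....##
....##
..#.##
....##
......
......

Derivation:
Click 1 (0,4) count=1: revealed 1 new [(0,4)] -> total=1
Click 2 (2,2) count=3: revealed 1 new [(2,2)] -> total=2
Click 3 (2,5) count=0: revealed 7 new [(0,5) (1,4) (1,5) (2,4) (2,5) (3,4) (3,5)] -> total=9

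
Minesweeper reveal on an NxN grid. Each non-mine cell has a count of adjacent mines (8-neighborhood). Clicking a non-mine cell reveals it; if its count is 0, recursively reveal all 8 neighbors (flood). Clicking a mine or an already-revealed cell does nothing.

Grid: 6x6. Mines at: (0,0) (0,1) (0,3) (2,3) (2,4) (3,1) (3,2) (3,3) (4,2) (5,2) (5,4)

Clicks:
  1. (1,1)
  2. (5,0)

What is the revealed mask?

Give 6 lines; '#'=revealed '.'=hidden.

Answer: ......
.#....
......
......
##....
##....

Derivation:
Click 1 (1,1) count=2: revealed 1 new [(1,1)] -> total=1
Click 2 (5,0) count=0: revealed 4 new [(4,0) (4,1) (5,0) (5,1)] -> total=5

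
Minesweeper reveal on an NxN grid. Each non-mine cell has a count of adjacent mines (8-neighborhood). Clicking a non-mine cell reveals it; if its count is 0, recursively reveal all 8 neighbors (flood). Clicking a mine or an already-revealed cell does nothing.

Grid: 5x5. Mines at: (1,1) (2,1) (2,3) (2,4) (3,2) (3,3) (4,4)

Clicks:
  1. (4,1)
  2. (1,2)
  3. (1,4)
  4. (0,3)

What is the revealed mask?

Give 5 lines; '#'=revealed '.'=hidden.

Answer: ..###
..###
.....
.....
.#...

Derivation:
Click 1 (4,1) count=1: revealed 1 new [(4,1)] -> total=1
Click 2 (1,2) count=3: revealed 1 new [(1,2)] -> total=2
Click 3 (1,4) count=2: revealed 1 new [(1,4)] -> total=3
Click 4 (0,3) count=0: revealed 4 new [(0,2) (0,3) (0,4) (1,3)] -> total=7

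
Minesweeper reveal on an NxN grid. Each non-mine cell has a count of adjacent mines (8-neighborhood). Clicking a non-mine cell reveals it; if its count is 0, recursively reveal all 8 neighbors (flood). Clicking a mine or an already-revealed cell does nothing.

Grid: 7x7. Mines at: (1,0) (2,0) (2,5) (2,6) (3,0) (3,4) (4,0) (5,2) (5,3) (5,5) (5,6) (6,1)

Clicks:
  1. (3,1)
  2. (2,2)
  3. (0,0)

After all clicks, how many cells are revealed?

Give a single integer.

Click 1 (3,1) count=3: revealed 1 new [(3,1)] -> total=1
Click 2 (2,2) count=0: revealed 21 new [(0,1) (0,2) (0,3) (0,4) (0,5) (0,6) (1,1) (1,2) (1,3) (1,4) (1,5) (1,6) (2,1) (2,2) (2,3) (2,4) (3,2) (3,3) (4,1) (4,2) (4,3)] -> total=22
Click 3 (0,0) count=1: revealed 1 new [(0,0)] -> total=23

Answer: 23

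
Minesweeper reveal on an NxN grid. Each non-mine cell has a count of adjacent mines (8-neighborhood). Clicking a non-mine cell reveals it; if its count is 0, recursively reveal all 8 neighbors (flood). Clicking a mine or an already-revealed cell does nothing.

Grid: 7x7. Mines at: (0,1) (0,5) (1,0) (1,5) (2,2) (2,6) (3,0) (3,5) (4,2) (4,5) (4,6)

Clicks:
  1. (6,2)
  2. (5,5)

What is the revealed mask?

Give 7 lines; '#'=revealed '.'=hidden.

Answer: .......
.......
.......
.......
##.....
#######
#######

Derivation:
Click 1 (6,2) count=0: revealed 16 new [(4,0) (4,1) (5,0) (5,1) (5,2) (5,3) (5,4) (5,5) (5,6) (6,0) (6,1) (6,2) (6,3) (6,4) (6,5) (6,6)] -> total=16
Click 2 (5,5) count=2: revealed 0 new [(none)] -> total=16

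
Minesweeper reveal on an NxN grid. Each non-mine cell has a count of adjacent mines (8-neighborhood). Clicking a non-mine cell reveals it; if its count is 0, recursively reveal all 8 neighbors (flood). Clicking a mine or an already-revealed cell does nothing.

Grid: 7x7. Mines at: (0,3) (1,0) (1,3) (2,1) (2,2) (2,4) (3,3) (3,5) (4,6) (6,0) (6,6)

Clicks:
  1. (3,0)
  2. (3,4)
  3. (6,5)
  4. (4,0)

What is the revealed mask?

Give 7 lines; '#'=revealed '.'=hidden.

Answer: .......
.......
.......
###.#..
######.
######.
.#####.

Derivation:
Click 1 (3,0) count=1: revealed 1 new [(3,0)] -> total=1
Click 2 (3,4) count=3: revealed 1 new [(3,4)] -> total=2
Click 3 (6,5) count=1: revealed 1 new [(6,5)] -> total=3
Click 4 (4,0) count=0: revealed 18 new [(3,1) (3,2) (4,0) (4,1) (4,2) (4,3) (4,4) (4,5) (5,0) (5,1) (5,2) (5,3) (5,4) (5,5) (6,1) (6,2) (6,3) (6,4)] -> total=21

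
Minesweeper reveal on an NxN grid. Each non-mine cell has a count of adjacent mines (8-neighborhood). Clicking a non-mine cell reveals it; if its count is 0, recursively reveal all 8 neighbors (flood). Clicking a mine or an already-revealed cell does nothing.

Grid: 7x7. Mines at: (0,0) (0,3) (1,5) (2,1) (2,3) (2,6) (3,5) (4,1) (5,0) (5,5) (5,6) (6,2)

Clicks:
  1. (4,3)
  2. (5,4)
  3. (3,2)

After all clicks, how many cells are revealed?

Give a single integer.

Click 1 (4,3) count=0: revealed 9 new [(3,2) (3,3) (3,4) (4,2) (4,3) (4,4) (5,2) (5,3) (5,4)] -> total=9
Click 2 (5,4) count=1: revealed 0 new [(none)] -> total=9
Click 3 (3,2) count=3: revealed 0 new [(none)] -> total=9

Answer: 9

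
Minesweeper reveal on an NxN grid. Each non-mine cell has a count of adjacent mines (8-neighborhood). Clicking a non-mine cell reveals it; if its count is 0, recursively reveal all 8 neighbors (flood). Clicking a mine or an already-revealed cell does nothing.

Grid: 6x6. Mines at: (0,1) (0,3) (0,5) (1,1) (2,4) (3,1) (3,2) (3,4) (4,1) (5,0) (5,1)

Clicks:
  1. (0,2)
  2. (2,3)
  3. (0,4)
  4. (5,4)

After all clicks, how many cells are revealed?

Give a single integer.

Click 1 (0,2) count=3: revealed 1 new [(0,2)] -> total=1
Click 2 (2,3) count=3: revealed 1 new [(2,3)] -> total=2
Click 3 (0,4) count=2: revealed 1 new [(0,4)] -> total=3
Click 4 (5,4) count=0: revealed 8 new [(4,2) (4,3) (4,4) (4,5) (5,2) (5,3) (5,4) (5,5)] -> total=11

Answer: 11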